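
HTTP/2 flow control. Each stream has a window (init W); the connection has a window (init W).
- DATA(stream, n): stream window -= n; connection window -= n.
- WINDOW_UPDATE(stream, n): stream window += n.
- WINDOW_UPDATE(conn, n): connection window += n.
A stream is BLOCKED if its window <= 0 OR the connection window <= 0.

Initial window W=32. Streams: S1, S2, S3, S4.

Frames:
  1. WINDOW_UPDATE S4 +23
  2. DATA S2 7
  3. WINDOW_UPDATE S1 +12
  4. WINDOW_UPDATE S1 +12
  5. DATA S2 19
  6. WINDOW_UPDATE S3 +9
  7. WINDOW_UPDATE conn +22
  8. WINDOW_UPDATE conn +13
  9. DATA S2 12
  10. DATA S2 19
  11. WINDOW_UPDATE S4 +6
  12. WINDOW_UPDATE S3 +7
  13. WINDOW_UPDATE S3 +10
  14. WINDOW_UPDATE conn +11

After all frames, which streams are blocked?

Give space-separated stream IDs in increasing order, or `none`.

Op 1: conn=32 S1=32 S2=32 S3=32 S4=55 blocked=[]
Op 2: conn=25 S1=32 S2=25 S3=32 S4=55 blocked=[]
Op 3: conn=25 S1=44 S2=25 S3=32 S4=55 blocked=[]
Op 4: conn=25 S1=56 S2=25 S3=32 S4=55 blocked=[]
Op 5: conn=6 S1=56 S2=6 S3=32 S4=55 blocked=[]
Op 6: conn=6 S1=56 S2=6 S3=41 S4=55 blocked=[]
Op 7: conn=28 S1=56 S2=6 S3=41 S4=55 blocked=[]
Op 8: conn=41 S1=56 S2=6 S3=41 S4=55 blocked=[]
Op 9: conn=29 S1=56 S2=-6 S3=41 S4=55 blocked=[2]
Op 10: conn=10 S1=56 S2=-25 S3=41 S4=55 blocked=[2]
Op 11: conn=10 S1=56 S2=-25 S3=41 S4=61 blocked=[2]
Op 12: conn=10 S1=56 S2=-25 S3=48 S4=61 blocked=[2]
Op 13: conn=10 S1=56 S2=-25 S3=58 S4=61 blocked=[2]
Op 14: conn=21 S1=56 S2=-25 S3=58 S4=61 blocked=[2]

Answer: S2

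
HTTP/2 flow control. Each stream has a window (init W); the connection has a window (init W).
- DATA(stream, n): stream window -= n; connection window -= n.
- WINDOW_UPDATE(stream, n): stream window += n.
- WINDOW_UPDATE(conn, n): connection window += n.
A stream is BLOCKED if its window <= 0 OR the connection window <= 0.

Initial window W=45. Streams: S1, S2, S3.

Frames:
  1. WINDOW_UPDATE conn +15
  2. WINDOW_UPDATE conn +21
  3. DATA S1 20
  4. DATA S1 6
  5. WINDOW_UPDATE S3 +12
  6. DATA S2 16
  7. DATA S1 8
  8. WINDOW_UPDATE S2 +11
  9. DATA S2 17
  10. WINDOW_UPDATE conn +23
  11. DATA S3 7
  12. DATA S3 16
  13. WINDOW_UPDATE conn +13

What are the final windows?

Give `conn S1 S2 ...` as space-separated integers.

Op 1: conn=60 S1=45 S2=45 S3=45 blocked=[]
Op 2: conn=81 S1=45 S2=45 S3=45 blocked=[]
Op 3: conn=61 S1=25 S2=45 S3=45 blocked=[]
Op 4: conn=55 S1=19 S2=45 S3=45 blocked=[]
Op 5: conn=55 S1=19 S2=45 S3=57 blocked=[]
Op 6: conn=39 S1=19 S2=29 S3=57 blocked=[]
Op 7: conn=31 S1=11 S2=29 S3=57 blocked=[]
Op 8: conn=31 S1=11 S2=40 S3=57 blocked=[]
Op 9: conn=14 S1=11 S2=23 S3=57 blocked=[]
Op 10: conn=37 S1=11 S2=23 S3=57 blocked=[]
Op 11: conn=30 S1=11 S2=23 S3=50 blocked=[]
Op 12: conn=14 S1=11 S2=23 S3=34 blocked=[]
Op 13: conn=27 S1=11 S2=23 S3=34 blocked=[]

Answer: 27 11 23 34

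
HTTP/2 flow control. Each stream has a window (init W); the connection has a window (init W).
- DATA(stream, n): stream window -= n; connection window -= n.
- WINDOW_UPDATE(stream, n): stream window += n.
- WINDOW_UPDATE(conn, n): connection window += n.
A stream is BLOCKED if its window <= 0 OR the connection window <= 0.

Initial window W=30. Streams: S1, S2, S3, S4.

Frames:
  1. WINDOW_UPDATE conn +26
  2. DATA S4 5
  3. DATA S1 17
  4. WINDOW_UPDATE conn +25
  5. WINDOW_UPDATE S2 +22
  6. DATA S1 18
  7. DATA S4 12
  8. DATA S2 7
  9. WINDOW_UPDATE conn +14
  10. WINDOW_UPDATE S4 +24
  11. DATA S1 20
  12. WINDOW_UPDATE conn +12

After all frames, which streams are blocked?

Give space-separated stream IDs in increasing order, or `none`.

Answer: S1

Derivation:
Op 1: conn=56 S1=30 S2=30 S3=30 S4=30 blocked=[]
Op 2: conn=51 S1=30 S2=30 S3=30 S4=25 blocked=[]
Op 3: conn=34 S1=13 S2=30 S3=30 S4=25 blocked=[]
Op 4: conn=59 S1=13 S2=30 S3=30 S4=25 blocked=[]
Op 5: conn=59 S1=13 S2=52 S3=30 S4=25 blocked=[]
Op 6: conn=41 S1=-5 S2=52 S3=30 S4=25 blocked=[1]
Op 7: conn=29 S1=-5 S2=52 S3=30 S4=13 blocked=[1]
Op 8: conn=22 S1=-5 S2=45 S3=30 S4=13 blocked=[1]
Op 9: conn=36 S1=-5 S2=45 S3=30 S4=13 blocked=[1]
Op 10: conn=36 S1=-5 S2=45 S3=30 S4=37 blocked=[1]
Op 11: conn=16 S1=-25 S2=45 S3=30 S4=37 blocked=[1]
Op 12: conn=28 S1=-25 S2=45 S3=30 S4=37 blocked=[1]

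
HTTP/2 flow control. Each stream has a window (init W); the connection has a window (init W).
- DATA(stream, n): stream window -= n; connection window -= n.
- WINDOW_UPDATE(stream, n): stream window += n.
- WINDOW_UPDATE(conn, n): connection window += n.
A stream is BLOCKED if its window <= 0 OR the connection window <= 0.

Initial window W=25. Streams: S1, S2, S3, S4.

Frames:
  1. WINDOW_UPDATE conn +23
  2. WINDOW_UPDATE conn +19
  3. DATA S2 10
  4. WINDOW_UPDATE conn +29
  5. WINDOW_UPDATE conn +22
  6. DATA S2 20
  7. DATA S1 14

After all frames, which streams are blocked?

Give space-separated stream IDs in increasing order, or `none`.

Op 1: conn=48 S1=25 S2=25 S3=25 S4=25 blocked=[]
Op 2: conn=67 S1=25 S2=25 S3=25 S4=25 blocked=[]
Op 3: conn=57 S1=25 S2=15 S3=25 S4=25 blocked=[]
Op 4: conn=86 S1=25 S2=15 S3=25 S4=25 blocked=[]
Op 5: conn=108 S1=25 S2=15 S3=25 S4=25 blocked=[]
Op 6: conn=88 S1=25 S2=-5 S3=25 S4=25 blocked=[2]
Op 7: conn=74 S1=11 S2=-5 S3=25 S4=25 blocked=[2]

Answer: S2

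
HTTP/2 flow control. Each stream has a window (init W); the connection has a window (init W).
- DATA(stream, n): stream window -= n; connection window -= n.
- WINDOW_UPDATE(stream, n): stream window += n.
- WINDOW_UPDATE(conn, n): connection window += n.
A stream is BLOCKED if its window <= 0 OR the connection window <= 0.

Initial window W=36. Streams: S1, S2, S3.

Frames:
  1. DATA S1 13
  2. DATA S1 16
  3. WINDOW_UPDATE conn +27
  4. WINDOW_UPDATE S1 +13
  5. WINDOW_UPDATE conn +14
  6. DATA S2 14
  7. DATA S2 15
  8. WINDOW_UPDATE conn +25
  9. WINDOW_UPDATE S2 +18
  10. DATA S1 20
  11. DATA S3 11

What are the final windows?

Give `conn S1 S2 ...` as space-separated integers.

Op 1: conn=23 S1=23 S2=36 S3=36 blocked=[]
Op 2: conn=7 S1=7 S2=36 S3=36 blocked=[]
Op 3: conn=34 S1=7 S2=36 S3=36 blocked=[]
Op 4: conn=34 S1=20 S2=36 S3=36 blocked=[]
Op 5: conn=48 S1=20 S2=36 S3=36 blocked=[]
Op 6: conn=34 S1=20 S2=22 S3=36 blocked=[]
Op 7: conn=19 S1=20 S2=7 S3=36 blocked=[]
Op 8: conn=44 S1=20 S2=7 S3=36 blocked=[]
Op 9: conn=44 S1=20 S2=25 S3=36 blocked=[]
Op 10: conn=24 S1=0 S2=25 S3=36 blocked=[1]
Op 11: conn=13 S1=0 S2=25 S3=25 blocked=[1]

Answer: 13 0 25 25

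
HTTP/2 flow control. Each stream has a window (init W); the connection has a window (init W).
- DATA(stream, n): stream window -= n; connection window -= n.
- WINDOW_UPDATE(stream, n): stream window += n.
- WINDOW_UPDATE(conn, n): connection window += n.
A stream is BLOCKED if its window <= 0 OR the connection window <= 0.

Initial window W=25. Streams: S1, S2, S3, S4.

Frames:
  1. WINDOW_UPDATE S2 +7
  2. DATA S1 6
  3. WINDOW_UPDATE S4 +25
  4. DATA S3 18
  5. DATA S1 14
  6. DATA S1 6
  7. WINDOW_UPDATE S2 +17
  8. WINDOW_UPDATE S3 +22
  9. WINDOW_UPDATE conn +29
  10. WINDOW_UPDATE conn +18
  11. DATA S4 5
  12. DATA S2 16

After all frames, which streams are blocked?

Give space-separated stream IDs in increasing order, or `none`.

Answer: S1

Derivation:
Op 1: conn=25 S1=25 S2=32 S3=25 S4=25 blocked=[]
Op 2: conn=19 S1=19 S2=32 S3=25 S4=25 blocked=[]
Op 3: conn=19 S1=19 S2=32 S3=25 S4=50 blocked=[]
Op 4: conn=1 S1=19 S2=32 S3=7 S4=50 blocked=[]
Op 5: conn=-13 S1=5 S2=32 S3=7 S4=50 blocked=[1, 2, 3, 4]
Op 6: conn=-19 S1=-1 S2=32 S3=7 S4=50 blocked=[1, 2, 3, 4]
Op 7: conn=-19 S1=-1 S2=49 S3=7 S4=50 blocked=[1, 2, 3, 4]
Op 8: conn=-19 S1=-1 S2=49 S3=29 S4=50 blocked=[1, 2, 3, 4]
Op 9: conn=10 S1=-1 S2=49 S3=29 S4=50 blocked=[1]
Op 10: conn=28 S1=-1 S2=49 S3=29 S4=50 blocked=[1]
Op 11: conn=23 S1=-1 S2=49 S3=29 S4=45 blocked=[1]
Op 12: conn=7 S1=-1 S2=33 S3=29 S4=45 blocked=[1]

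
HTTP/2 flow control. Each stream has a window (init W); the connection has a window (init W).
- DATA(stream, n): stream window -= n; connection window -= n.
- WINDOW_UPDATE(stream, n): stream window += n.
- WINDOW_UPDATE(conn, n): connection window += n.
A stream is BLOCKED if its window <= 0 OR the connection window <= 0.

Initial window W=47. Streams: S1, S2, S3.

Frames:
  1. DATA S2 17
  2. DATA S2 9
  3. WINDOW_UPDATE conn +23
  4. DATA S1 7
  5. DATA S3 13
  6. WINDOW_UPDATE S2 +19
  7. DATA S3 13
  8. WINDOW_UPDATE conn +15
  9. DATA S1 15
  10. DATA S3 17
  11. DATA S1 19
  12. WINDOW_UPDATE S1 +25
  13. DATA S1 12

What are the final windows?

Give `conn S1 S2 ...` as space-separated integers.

Op 1: conn=30 S1=47 S2=30 S3=47 blocked=[]
Op 2: conn=21 S1=47 S2=21 S3=47 blocked=[]
Op 3: conn=44 S1=47 S2=21 S3=47 blocked=[]
Op 4: conn=37 S1=40 S2=21 S3=47 blocked=[]
Op 5: conn=24 S1=40 S2=21 S3=34 blocked=[]
Op 6: conn=24 S1=40 S2=40 S3=34 blocked=[]
Op 7: conn=11 S1=40 S2=40 S3=21 blocked=[]
Op 8: conn=26 S1=40 S2=40 S3=21 blocked=[]
Op 9: conn=11 S1=25 S2=40 S3=21 blocked=[]
Op 10: conn=-6 S1=25 S2=40 S3=4 blocked=[1, 2, 3]
Op 11: conn=-25 S1=6 S2=40 S3=4 blocked=[1, 2, 3]
Op 12: conn=-25 S1=31 S2=40 S3=4 blocked=[1, 2, 3]
Op 13: conn=-37 S1=19 S2=40 S3=4 blocked=[1, 2, 3]

Answer: -37 19 40 4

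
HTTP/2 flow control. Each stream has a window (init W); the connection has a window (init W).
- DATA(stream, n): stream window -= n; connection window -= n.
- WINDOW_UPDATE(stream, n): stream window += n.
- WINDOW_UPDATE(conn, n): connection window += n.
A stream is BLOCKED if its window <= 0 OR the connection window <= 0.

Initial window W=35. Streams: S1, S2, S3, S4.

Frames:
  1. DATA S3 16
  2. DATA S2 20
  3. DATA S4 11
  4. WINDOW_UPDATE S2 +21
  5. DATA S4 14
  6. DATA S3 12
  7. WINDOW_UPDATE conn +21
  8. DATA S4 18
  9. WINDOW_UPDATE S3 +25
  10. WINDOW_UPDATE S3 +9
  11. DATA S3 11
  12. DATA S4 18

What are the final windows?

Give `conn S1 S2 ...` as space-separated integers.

Op 1: conn=19 S1=35 S2=35 S3=19 S4=35 blocked=[]
Op 2: conn=-1 S1=35 S2=15 S3=19 S4=35 blocked=[1, 2, 3, 4]
Op 3: conn=-12 S1=35 S2=15 S3=19 S4=24 blocked=[1, 2, 3, 4]
Op 4: conn=-12 S1=35 S2=36 S3=19 S4=24 blocked=[1, 2, 3, 4]
Op 5: conn=-26 S1=35 S2=36 S3=19 S4=10 blocked=[1, 2, 3, 4]
Op 6: conn=-38 S1=35 S2=36 S3=7 S4=10 blocked=[1, 2, 3, 4]
Op 7: conn=-17 S1=35 S2=36 S3=7 S4=10 blocked=[1, 2, 3, 4]
Op 8: conn=-35 S1=35 S2=36 S3=7 S4=-8 blocked=[1, 2, 3, 4]
Op 9: conn=-35 S1=35 S2=36 S3=32 S4=-8 blocked=[1, 2, 3, 4]
Op 10: conn=-35 S1=35 S2=36 S3=41 S4=-8 blocked=[1, 2, 3, 4]
Op 11: conn=-46 S1=35 S2=36 S3=30 S4=-8 blocked=[1, 2, 3, 4]
Op 12: conn=-64 S1=35 S2=36 S3=30 S4=-26 blocked=[1, 2, 3, 4]

Answer: -64 35 36 30 -26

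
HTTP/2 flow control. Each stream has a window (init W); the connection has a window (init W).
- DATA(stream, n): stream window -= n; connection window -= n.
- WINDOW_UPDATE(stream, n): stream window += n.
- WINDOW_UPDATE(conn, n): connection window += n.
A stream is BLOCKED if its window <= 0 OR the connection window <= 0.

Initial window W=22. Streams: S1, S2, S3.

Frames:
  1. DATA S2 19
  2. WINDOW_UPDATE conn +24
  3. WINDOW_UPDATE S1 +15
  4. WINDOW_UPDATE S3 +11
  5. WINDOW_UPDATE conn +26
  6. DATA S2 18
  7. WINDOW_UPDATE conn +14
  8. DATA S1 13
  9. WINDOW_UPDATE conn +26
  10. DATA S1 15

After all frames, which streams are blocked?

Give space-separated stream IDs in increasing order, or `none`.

Answer: S2

Derivation:
Op 1: conn=3 S1=22 S2=3 S3=22 blocked=[]
Op 2: conn=27 S1=22 S2=3 S3=22 blocked=[]
Op 3: conn=27 S1=37 S2=3 S3=22 blocked=[]
Op 4: conn=27 S1=37 S2=3 S3=33 blocked=[]
Op 5: conn=53 S1=37 S2=3 S3=33 blocked=[]
Op 6: conn=35 S1=37 S2=-15 S3=33 blocked=[2]
Op 7: conn=49 S1=37 S2=-15 S3=33 blocked=[2]
Op 8: conn=36 S1=24 S2=-15 S3=33 blocked=[2]
Op 9: conn=62 S1=24 S2=-15 S3=33 blocked=[2]
Op 10: conn=47 S1=9 S2=-15 S3=33 blocked=[2]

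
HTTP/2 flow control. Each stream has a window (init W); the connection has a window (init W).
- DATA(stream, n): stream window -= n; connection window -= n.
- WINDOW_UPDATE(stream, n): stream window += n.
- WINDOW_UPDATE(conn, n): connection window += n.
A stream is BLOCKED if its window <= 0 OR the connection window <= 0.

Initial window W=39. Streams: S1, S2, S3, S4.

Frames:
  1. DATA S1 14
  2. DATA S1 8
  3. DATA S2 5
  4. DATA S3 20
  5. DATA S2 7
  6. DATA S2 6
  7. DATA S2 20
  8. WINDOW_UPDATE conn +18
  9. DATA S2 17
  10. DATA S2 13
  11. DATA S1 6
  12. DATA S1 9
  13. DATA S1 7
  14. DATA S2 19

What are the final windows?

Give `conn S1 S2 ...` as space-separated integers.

Op 1: conn=25 S1=25 S2=39 S3=39 S4=39 blocked=[]
Op 2: conn=17 S1=17 S2=39 S3=39 S4=39 blocked=[]
Op 3: conn=12 S1=17 S2=34 S3=39 S4=39 blocked=[]
Op 4: conn=-8 S1=17 S2=34 S3=19 S4=39 blocked=[1, 2, 3, 4]
Op 5: conn=-15 S1=17 S2=27 S3=19 S4=39 blocked=[1, 2, 3, 4]
Op 6: conn=-21 S1=17 S2=21 S3=19 S4=39 blocked=[1, 2, 3, 4]
Op 7: conn=-41 S1=17 S2=1 S3=19 S4=39 blocked=[1, 2, 3, 4]
Op 8: conn=-23 S1=17 S2=1 S3=19 S4=39 blocked=[1, 2, 3, 4]
Op 9: conn=-40 S1=17 S2=-16 S3=19 S4=39 blocked=[1, 2, 3, 4]
Op 10: conn=-53 S1=17 S2=-29 S3=19 S4=39 blocked=[1, 2, 3, 4]
Op 11: conn=-59 S1=11 S2=-29 S3=19 S4=39 blocked=[1, 2, 3, 4]
Op 12: conn=-68 S1=2 S2=-29 S3=19 S4=39 blocked=[1, 2, 3, 4]
Op 13: conn=-75 S1=-5 S2=-29 S3=19 S4=39 blocked=[1, 2, 3, 4]
Op 14: conn=-94 S1=-5 S2=-48 S3=19 S4=39 blocked=[1, 2, 3, 4]

Answer: -94 -5 -48 19 39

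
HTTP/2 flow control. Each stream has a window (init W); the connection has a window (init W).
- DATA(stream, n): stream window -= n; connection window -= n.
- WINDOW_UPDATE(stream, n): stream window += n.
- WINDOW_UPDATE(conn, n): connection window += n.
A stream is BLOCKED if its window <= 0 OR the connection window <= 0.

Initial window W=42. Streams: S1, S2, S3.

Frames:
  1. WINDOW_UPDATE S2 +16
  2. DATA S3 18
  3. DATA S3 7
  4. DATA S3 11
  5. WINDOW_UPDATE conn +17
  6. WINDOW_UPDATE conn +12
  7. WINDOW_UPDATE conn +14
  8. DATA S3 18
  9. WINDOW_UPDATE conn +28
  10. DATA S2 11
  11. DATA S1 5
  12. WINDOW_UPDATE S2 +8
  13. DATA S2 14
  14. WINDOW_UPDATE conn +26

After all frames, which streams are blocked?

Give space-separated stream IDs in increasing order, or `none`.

Op 1: conn=42 S1=42 S2=58 S3=42 blocked=[]
Op 2: conn=24 S1=42 S2=58 S3=24 blocked=[]
Op 3: conn=17 S1=42 S2=58 S3=17 blocked=[]
Op 4: conn=6 S1=42 S2=58 S3=6 blocked=[]
Op 5: conn=23 S1=42 S2=58 S3=6 blocked=[]
Op 6: conn=35 S1=42 S2=58 S3=6 blocked=[]
Op 7: conn=49 S1=42 S2=58 S3=6 blocked=[]
Op 8: conn=31 S1=42 S2=58 S3=-12 blocked=[3]
Op 9: conn=59 S1=42 S2=58 S3=-12 blocked=[3]
Op 10: conn=48 S1=42 S2=47 S3=-12 blocked=[3]
Op 11: conn=43 S1=37 S2=47 S3=-12 blocked=[3]
Op 12: conn=43 S1=37 S2=55 S3=-12 blocked=[3]
Op 13: conn=29 S1=37 S2=41 S3=-12 blocked=[3]
Op 14: conn=55 S1=37 S2=41 S3=-12 blocked=[3]

Answer: S3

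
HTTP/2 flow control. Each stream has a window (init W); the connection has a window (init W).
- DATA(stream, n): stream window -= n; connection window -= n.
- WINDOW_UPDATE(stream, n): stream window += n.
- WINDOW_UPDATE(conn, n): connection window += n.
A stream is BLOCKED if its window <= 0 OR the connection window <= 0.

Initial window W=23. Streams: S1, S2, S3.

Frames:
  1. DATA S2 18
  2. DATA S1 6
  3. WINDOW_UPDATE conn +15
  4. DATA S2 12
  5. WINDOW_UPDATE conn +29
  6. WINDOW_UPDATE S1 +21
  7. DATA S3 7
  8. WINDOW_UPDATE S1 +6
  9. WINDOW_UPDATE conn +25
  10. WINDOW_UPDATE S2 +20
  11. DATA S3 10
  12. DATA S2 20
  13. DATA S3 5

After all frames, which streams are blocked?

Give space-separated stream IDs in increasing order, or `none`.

Op 1: conn=5 S1=23 S2=5 S3=23 blocked=[]
Op 2: conn=-1 S1=17 S2=5 S3=23 blocked=[1, 2, 3]
Op 3: conn=14 S1=17 S2=5 S3=23 blocked=[]
Op 4: conn=2 S1=17 S2=-7 S3=23 blocked=[2]
Op 5: conn=31 S1=17 S2=-7 S3=23 blocked=[2]
Op 6: conn=31 S1=38 S2=-7 S3=23 blocked=[2]
Op 7: conn=24 S1=38 S2=-7 S3=16 blocked=[2]
Op 8: conn=24 S1=44 S2=-7 S3=16 blocked=[2]
Op 9: conn=49 S1=44 S2=-7 S3=16 blocked=[2]
Op 10: conn=49 S1=44 S2=13 S3=16 blocked=[]
Op 11: conn=39 S1=44 S2=13 S3=6 blocked=[]
Op 12: conn=19 S1=44 S2=-7 S3=6 blocked=[2]
Op 13: conn=14 S1=44 S2=-7 S3=1 blocked=[2]

Answer: S2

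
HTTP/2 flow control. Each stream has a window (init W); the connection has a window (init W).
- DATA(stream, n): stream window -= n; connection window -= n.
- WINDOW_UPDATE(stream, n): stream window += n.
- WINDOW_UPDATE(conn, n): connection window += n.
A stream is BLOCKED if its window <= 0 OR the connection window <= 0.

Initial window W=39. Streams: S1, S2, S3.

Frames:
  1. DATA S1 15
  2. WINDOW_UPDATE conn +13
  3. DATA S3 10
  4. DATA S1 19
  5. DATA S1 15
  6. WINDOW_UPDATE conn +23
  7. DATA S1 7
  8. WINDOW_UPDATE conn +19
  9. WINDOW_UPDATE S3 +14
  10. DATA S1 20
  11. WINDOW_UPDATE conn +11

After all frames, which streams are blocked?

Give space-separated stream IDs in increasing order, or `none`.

Op 1: conn=24 S1=24 S2=39 S3=39 blocked=[]
Op 2: conn=37 S1=24 S2=39 S3=39 blocked=[]
Op 3: conn=27 S1=24 S2=39 S3=29 blocked=[]
Op 4: conn=8 S1=5 S2=39 S3=29 blocked=[]
Op 5: conn=-7 S1=-10 S2=39 S3=29 blocked=[1, 2, 3]
Op 6: conn=16 S1=-10 S2=39 S3=29 blocked=[1]
Op 7: conn=9 S1=-17 S2=39 S3=29 blocked=[1]
Op 8: conn=28 S1=-17 S2=39 S3=29 blocked=[1]
Op 9: conn=28 S1=-17 S2=39 S3=43 blocked=[1]
Op 10: conn=8 S1=-37 S2=39 S3=43 blocked=[1]
Op 11: conn=19 S1=-37 S2=39 S3=43 blocked=[1]

Answer: S1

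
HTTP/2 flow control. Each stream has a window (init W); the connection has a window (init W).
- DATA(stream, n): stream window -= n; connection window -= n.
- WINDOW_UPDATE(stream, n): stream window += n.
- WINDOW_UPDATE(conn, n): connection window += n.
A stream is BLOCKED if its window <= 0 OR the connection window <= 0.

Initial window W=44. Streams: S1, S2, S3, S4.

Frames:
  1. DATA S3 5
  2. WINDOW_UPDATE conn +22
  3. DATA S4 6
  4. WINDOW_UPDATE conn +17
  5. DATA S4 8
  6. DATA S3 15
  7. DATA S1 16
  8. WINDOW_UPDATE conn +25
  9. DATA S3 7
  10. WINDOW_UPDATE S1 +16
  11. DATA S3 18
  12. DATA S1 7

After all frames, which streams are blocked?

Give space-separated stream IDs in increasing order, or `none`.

Op 1: conn=39 S1=44 S2=44 S3=39 S4=44 blocked=[]
Op 2: conn=61 S1=44 S2=44 S3=39 S4=44 blocked=[]
Op 3: conn=55 S1=44 S2=44 S3=39 S4=38 blocked=[]
Op 4: conn=72 S1=44 S2=44 S3=39 S4=38 blocked=[]
Op 5: conn=64 S1=44 S2=44 S3=39 S4=30 blocked=[]
Op 6: conn=49 S1=44 S2=44 S3=24 S4=30 blocked=[]
Op 7: conn=33 S1=28 S2=44 S3=24 S4=30 blocked=[]
Op 8: conn=58 S1=28 S2=44 S3=24 S4=30 blocked=[]
Op 9: conn=51 S1=28 S2=44 S3=17 S4=30 blocked=[]
Op 10: conn=51 S1=44 S2=44 S3=17 S4=30 blocked=[]
Op 11: conn=33 S1=44 S2=44 S3=-1 S4=30 blocked=[3]
Op 12: conn=26 S1=37 S2=44 S3=-1 S4=30 blocked=[3]

Answer: S3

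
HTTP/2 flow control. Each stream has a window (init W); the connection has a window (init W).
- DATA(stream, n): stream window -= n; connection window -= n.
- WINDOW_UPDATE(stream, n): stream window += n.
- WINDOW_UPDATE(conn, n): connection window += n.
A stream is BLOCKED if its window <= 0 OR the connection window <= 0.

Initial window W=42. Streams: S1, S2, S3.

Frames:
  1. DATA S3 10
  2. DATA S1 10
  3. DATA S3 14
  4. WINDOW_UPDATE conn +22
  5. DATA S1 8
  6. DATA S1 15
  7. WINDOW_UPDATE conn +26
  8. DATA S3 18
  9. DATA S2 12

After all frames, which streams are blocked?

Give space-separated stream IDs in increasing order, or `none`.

Answer: S3

Derivation:
Op 1: conn=32 S1=42 S2=42 S3=32 blocked=[]
Op 2: conn=22 S1=32 S2=42 S3=32 blocked=[]
Op 3: conn=8 S1=32 S2=42 S3=18 blocked=[]
Op 4: conn=30 S1=32 S2=42 S3=18 blocked=[]
Op 5: conn=22 S1=24 S2=42 S3=18 blocked=[]
Op 6: conn=7 S1=9 S2=42 S3=18 blocked=[]
Op 7: conn=33 S1=9 S2=42 S3=18 blocked=[]
Op 8: conn=15 S1=9 S2=42 S3=0 blocked=[3]
Op 9: conn=3 S1=9 S2=30 S3=0 blocked=[3]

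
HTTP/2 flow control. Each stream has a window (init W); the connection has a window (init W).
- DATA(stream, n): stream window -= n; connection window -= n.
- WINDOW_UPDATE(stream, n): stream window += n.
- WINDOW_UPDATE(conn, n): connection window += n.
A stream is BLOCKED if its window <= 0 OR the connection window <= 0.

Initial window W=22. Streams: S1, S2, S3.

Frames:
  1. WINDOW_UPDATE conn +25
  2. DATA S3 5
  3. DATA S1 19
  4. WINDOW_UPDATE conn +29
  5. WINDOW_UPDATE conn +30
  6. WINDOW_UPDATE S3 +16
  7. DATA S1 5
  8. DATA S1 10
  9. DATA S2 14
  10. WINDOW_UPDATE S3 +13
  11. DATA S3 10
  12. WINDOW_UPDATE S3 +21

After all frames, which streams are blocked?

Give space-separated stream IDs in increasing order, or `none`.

Answer: S1

Derivation:
Op 1: conn=47 S1=22 S2=22 S3=22 blocked=[]
Op 2: conn=42 S1=22 S2=22 S3=17 blocked=[]
Op 3: conn=23 S1=3 S2=22 S3=17 blocked=[]
Op 4: conn=52 S1=3 S2=22 S3=17 blocked=[]
Op 5: conn=82 S1=3 S2=22 S3=17 blocked=[]
Op 6: conn=82 S1=3 S2=22 S3=33 blocked=[]
Op 7: conn=77 S1=-2 S2=22 S3=33 blocked=[1]
Op 8: conn=67 S1=-12 S2=22 S3=33 blocked=[1]
Op 9: conn=53 S1=-12 S2=8 S3=33 blocked=[1]
Op 10: conn=53 S1=-12 S2=8 S3=46 blocked=[1]
Op 11: conn=43 S1=-12 S2=8 S3=36 blocked=[1]
Op 12: conn=43 S1=-12 S2=8 S3=57 blocked=[1]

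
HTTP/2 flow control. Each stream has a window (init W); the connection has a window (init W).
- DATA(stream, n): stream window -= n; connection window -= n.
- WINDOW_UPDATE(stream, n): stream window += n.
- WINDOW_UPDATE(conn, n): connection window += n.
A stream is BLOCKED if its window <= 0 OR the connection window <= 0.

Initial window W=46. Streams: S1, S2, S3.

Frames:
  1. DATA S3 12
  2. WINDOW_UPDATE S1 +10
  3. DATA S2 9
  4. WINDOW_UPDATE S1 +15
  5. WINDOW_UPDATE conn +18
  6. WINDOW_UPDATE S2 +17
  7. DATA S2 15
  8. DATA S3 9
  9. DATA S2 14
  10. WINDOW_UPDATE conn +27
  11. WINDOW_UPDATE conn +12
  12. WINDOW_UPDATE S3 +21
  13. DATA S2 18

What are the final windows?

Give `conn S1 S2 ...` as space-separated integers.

Answer: 26 71 7 46

Derivation:
Op 1: conn=34 S1=46 S2=46 S3=34 blocked=[]
Op 2: conn=34 S1=56 S2=46 S3=34 blocked=[]
Op 3: conn=25 S1=56 S2=37 S3=34 blocked=[]
Op 4: conn=25 S1=71 S2=37 S3=34 blocked=[]
Op 5: conn=43 S1=71 S2=37 S3=34 blocked=[]
Op 6: conn=43 S1=71 S2=54 S3=34 blocked=[]
Op 7: conn=28 S1=71 S2=39 S3=34 blocked=[]
Op 8: conn=19 S1=71 S2=39 S3=25 blocked=[]
Op 9: conn=5 S1=71 S2=25 S3=25 blocked=[]
Op 10: conn=32 S1=71 S2=25 S3=25 blocked=[]
Op 11: conn=44 S1=71 S2=25 S3=25 blocked=[]
Op 12: conn=44 S1=71 S2=25 S3=46 blocked=[]
Op 13: conn=26 S1=71 S2=7 S3=46 blocked=[]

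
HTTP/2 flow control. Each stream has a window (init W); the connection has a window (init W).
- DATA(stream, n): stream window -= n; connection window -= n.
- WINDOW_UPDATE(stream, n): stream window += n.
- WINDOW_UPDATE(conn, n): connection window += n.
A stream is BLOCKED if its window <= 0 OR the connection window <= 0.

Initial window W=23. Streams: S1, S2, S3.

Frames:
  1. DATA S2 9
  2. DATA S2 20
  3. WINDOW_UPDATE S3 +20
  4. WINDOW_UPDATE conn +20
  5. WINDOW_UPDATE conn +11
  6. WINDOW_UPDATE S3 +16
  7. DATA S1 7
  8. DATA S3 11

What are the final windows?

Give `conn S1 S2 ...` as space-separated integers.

Answer: 7 16 -6 48

Derivation:
Op 1: conn=14 S1=23 S2=14 S3=23 blocked=[]
Op 2: conn=-6 S1=23 S2=-6 S3=23 blocked=[1, 2, 3]
Op 3: conn=-6 S1=23 S2=-6 S3=43 blocked=[1, 2, 3]
Op 4: conn=14 S1=23 S2=-6 S3=43 blocked=[2]
Op 5: conn=25 S1=23 S2=-6 S3=43 blocked=[2]
Op 6: conn=25 S1=23 S2=-6 S3=59 blocked=[2]
Op 7: conn=18 S1=16 S2=-6 S3=59 blocked=[2]
Op 8: conn=7 S1=16 S2=-6 S3=48 blocked=[2]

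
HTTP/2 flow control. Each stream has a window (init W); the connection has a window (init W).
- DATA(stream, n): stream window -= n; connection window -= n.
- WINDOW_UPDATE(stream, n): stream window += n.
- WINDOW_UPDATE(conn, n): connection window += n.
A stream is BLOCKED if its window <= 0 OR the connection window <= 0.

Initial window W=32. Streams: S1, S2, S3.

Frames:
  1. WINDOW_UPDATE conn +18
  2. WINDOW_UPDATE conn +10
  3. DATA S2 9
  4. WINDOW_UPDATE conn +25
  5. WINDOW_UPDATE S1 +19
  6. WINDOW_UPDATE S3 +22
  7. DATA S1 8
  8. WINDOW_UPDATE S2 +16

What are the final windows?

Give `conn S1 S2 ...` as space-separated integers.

Answer: 68 43 39 54

Derivation:
Op 1: conn=50 S1=32 S2=32 S3=32 blocked=[]
Op 2: conn=60 S1=32 S2=32 S3=32 blocked=[]
Op 3: conn=51 S1=32 S2=23 S3=32 blocked=[]
Op 4: conn=76 S1=32 S2=23 S3=32 blocked=[]
Op 5: conn=76 S1=51 S2=23 S3=32 blocked=[]
Op 6: conn=76 S1=51 S2=23 S3=54 blocked=[]
Op 7: conn=68 S1=43 S2=23 S3=54 blocked=[]
Op 8: conn=68 S1=43 S2=39 S3=54 blocked=[]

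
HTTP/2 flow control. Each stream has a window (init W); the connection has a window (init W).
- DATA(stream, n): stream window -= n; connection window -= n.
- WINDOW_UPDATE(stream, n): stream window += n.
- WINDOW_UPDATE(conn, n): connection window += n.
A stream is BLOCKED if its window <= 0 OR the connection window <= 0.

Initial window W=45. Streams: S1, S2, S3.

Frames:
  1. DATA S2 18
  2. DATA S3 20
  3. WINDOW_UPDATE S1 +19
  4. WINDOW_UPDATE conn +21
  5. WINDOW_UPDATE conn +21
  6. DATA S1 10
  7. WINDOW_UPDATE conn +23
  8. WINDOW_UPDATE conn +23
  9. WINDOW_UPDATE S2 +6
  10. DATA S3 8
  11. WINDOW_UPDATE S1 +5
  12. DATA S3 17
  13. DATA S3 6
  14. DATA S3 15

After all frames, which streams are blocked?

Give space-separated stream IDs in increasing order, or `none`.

Op 1: conn=27 S1=45 S2=27 S3=45 blocked=[]
Op 2: conn=7 S1=45 S2=27 S3=25 blocked=[]
Op 3: conn=7 S1=64 S2=27 S3=25 blocked=[]
Op 4: conn=28 S1=64 S2=27 S3=25 blocked=[]
Op 5: conn=49 S1=64 S2=27 S3=25 blocked=[]
Op 6: conn=39 S1=54 S2=27 S3=25 blocked=[]
Op 7: conn=62 S1=54 S2=27 S3=25 blocked=[]
Op 8: conn=85 S1=54 S2=27 S3=25 blocked=[]
Op 9: conn=85 S1=54 S2=33 S3=25 blocked=[]
Op 10: conn=77 S1=54 S2=33 S3=17 blocked=[]
Op 11: conn=77 S1=59 S2=33 S3=17 blocked=[]
Op 12: conn=60 S1=59 S2=33 S3=0 blocked=[3]
Op 13: conn=54 S1=59 S2=33 S3=-6 blocked=[3]
Op 14: conn=39 S1=59 S2=33 S3=-21 blocked=[3]

Answer: S3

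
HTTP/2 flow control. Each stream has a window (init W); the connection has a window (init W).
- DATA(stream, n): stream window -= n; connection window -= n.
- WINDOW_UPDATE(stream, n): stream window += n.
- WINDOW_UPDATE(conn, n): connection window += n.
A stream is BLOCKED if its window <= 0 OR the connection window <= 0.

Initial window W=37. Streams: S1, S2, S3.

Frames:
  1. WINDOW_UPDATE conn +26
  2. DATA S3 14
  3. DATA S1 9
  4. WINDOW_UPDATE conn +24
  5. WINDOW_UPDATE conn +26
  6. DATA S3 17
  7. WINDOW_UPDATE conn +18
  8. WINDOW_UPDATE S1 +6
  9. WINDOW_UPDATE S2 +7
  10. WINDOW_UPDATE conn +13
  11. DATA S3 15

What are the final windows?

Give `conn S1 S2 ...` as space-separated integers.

Answer: 89 34 44 -9

Derivation:
Op 1: conn=63 S1=37 S2=37 S3=37 blocked=[]
Op 2: conn=49 S1=37 S2=37 S3=23 blocked=[]
Op 3: conn=40 S1=28 S2=37 S3=23 blocked=[]
Op 4: conn=64 S1=28 S2=37 S3=23 blocked=[]
Op 5: conn=90 S1=28 S2=37 S3=23 blocked=[]
Op 6: conn=73 S1=28 S2=37 S3=6 blocked=[]
Op 7: conn=91 S1=28 S2=37 S3=6 blocked=[]
Op 8: conn=91 S1=34 S2=37 S3=6 blocked=[]
Op 9: conn=91 S1=34 S2=44 S3=6 blocked=[]
Op 10: conn=104 S1=34 S2=44 S3=6 blocked=[]
Op 11: conn=89 S1=34 S2=44 S3=-9 blocked=[3]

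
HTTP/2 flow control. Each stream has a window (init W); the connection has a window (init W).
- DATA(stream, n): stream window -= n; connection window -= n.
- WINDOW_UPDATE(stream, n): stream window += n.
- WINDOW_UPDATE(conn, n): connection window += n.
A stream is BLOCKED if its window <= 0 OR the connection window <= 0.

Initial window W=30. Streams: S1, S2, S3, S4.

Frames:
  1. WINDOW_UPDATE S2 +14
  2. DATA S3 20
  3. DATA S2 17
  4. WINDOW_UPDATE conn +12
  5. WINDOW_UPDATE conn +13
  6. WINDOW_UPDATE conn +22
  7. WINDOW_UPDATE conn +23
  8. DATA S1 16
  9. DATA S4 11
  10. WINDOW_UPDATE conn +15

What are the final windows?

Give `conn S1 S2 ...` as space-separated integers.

Op 1: conn=30 S1=30 S2=44 S3=30 S4=30 blocked=[]
Op 2: conn=10 S1=30 S2=44 S3=10 S4=30 blocked=[]
Op 3: conn=-7 S1=30 S2=27 S3=10 S4=30 blocked=[1, 2, 3, 4]
Op 4: conn=5 S1=30 S2=27 S3=10 S4=30 blocked=[]
Op 5: conn=18 S1=30 S2=27 S3=10 S4=30 blocked=[]
Op 6: conn=40 S1=30 S2=27 S3=10 S4=30 blocked=[]
Op 7: conn=63 S1=30 S2=27 S3=10 S4=30 blocked=[]
Op 8: conn=47 S1=14 S2=27 S3=10 S4=30 blocked=[]
Op 9: conn=36 S1=14 S2=27 S3=10 S4=19 blocked=[]
Op 10: conn=51 S1=14 S2=27 S3=10 S4=19 blocked=[]

Answer: 51 14 27 10 19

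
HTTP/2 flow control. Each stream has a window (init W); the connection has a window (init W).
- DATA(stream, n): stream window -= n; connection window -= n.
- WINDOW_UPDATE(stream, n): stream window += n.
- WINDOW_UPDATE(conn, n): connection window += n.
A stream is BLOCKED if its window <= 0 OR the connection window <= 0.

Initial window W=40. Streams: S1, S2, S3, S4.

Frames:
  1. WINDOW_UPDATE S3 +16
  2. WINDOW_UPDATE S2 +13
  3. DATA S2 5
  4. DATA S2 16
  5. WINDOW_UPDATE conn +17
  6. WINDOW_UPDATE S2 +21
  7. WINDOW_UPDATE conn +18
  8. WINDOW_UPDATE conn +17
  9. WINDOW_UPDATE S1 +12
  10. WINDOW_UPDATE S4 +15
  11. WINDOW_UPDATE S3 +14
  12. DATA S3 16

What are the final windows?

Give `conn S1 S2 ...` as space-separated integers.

Answer: 55 52 53 54 55

Derivation:
Op 1: conn=40 S1=40 S2=40 S3=56 S4=40 blocked=[]
Op 2: conn=40 S1=40 S2=53 S3=56 S4=40 blocked=[]
Op 3: conn=35 S1=40 S2=48 S3=56 S4=40 blocked=[]
Op 4: conn=19 S1=40 S2=32 S3=56 S4=40 blocked=[]
Op 5: conn=36 S1=40 S2=32 S3=56 S4=40 blocked=[]
Op 6: conn=36 S1=40 S2=53 S3=56 S4=40 blocked=[]
Op 7: conn=54 S1=40 S2=53 S3=56 S4=40 blocked=[]
Op 8: conn=71 S1=40 S2=53 S3=56 S4=40 blocked=[]
Op 9: conn=71 S1=52 S2=53 S3=56 S4=40 blocked=[]
Op 10: conn=71 S1=52 S2=53 S3=56 S4=55 blocked=[]
Op 11: conn=71 S1=52 S2=53 S3=70 S4=55 blocked=[]
Op 12: conn=55 S1=52 S2=53 S3=54 S4=55 blocked=[]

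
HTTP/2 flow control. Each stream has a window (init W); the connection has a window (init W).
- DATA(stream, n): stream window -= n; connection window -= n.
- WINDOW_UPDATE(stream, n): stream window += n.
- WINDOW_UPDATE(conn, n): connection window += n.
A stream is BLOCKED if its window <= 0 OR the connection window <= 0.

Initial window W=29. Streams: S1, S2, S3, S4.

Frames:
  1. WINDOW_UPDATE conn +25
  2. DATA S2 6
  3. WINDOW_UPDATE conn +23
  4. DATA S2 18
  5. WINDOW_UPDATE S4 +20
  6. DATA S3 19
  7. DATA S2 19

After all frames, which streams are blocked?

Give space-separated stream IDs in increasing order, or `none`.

Answer: S2

Derivation:
Op 1: conn=54 S1=29 S2=29 S3=29 S4=29 blocked=[]
Op 2: conn=48 S1=29 S2=23 S3=29 S4=29 blocked=[]
Op 3: conn=71 S1=29 S2=23 S3=29 S4=29 blocked=[]
Op 4: conn=53 S1=29 S2=5 S3=29 S4=29 blocked=[]
Op 5: conn=53 S1=29 S2=5 S3=29 S4=49 blocked=[]
Op 6: conn=34 S1=29 S2=5 S3=10 S4=49 blocked=[]
Op 7: conn=15 S1=29 S2=-14 S3=10 S4=49 blocked=[2]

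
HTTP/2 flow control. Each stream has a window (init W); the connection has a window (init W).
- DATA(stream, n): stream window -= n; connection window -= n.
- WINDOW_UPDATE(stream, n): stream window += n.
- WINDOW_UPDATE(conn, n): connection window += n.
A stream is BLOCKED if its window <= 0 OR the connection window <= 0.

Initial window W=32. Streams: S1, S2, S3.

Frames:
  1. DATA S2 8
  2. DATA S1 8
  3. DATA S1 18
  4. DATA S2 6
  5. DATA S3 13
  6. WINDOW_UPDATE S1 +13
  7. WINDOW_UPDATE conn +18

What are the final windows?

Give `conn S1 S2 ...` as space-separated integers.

Op 1: conn=24 S1=32 S2=24 S3=32 blocked=[]
Op 2: conn=16 S1=24 S2=24 S3=32 blocked=[]
Op 3: conn=-2 S1=6 S2=24 S3=32 blocked=[1, 2, 3]
Op 4: conn=-8 S1=6 S2=18 S3=32 blocked=[1, 2, 3]
Op 5: conn=-21 S1=6 S2=18 S3=19 blocked=[1, 2, 3]
Op 6: conn=-21 S1=19 S2=18 S3=19 blocked=[1, 2, 3]
Op 7: conn=-3 S1=19 S2=18 S3=19 blocked=[1, 2, 3]

Answer: -3 19 18 19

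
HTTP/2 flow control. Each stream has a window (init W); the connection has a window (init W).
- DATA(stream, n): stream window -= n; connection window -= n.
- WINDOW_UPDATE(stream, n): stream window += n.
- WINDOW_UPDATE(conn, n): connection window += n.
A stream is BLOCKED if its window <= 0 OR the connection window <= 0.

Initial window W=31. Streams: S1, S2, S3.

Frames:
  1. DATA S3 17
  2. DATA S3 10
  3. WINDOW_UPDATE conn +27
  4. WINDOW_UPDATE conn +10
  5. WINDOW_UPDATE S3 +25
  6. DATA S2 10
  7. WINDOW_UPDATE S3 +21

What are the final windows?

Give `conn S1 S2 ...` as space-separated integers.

Answer: 31 31 21 50

Derivation:
Op 1: conn=14 S1=31 S2=31 S3=14 blocked=[]
Op 2: conn=4 S1=31 S2=31 S3=4 blocked=[]
Op 3: conn=31 S1=31 S2=31 S3=4 blocked=[]
Op 4: conn=41 S1=31 S2=31 S3=4 blocked=[]
Op 5: conn=41 S1=31 S2=31 S3=29 blocked=[]
Op 6: conn=31 S1=31 S2=21 S3=29 blocked=[]
Op 7: conn=31 S1=31 S2=21 S3=50 blocked=[]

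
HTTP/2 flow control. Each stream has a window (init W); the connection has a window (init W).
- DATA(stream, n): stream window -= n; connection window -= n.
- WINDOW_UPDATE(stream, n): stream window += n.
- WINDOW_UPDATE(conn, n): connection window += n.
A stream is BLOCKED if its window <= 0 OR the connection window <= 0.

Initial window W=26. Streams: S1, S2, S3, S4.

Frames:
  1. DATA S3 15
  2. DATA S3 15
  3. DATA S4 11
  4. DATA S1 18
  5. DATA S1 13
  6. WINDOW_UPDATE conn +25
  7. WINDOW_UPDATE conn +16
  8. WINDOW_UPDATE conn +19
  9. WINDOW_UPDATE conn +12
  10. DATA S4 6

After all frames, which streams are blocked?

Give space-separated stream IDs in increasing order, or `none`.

Answer: S1 S3

Derivation:
Op 1: conn=11 S1=26 S2=26 S3=11 S4=26 blocked=[]
Op 2: conn=-4 S1=26 S2=26 S3=-4 S4=26 blocked=[1, 2, 3, 4]
Op 3: conn=-15 S1=26 S2=26 S3=-4 S4=15 blocked=[1, 2, 3, 4]
Op 4: conn=-33 S1=8 S2=26 S3=-4 S4=15 blocked=[1, 2, 3, 4]
Op 5: conn=-46 S1=-5 S2=26 S3=-4 S4=15 blocked=[1, 2, 3, 4]
Op 6: conn=-21 S1=-5 S2=26 S3=-4 S4=15 blocked=[1, 2, 3, 4]
Op 7: conn=-5 S1=-5 S2=26 S3=-4 S4=15 blocked=[1, 2, 3, 4]
Op 8: conn=14 S1=-5 S2=26 S3=-4 S4=15 blocked=[1, 3]
Op 9: conn=26 S1=-5 S2=26 S3=-4 S4=15 blocked=[1, 3]
Op 10: conn=20 S1=-5 S2=26 S3=-4 S4=9 blocked=[1, 3]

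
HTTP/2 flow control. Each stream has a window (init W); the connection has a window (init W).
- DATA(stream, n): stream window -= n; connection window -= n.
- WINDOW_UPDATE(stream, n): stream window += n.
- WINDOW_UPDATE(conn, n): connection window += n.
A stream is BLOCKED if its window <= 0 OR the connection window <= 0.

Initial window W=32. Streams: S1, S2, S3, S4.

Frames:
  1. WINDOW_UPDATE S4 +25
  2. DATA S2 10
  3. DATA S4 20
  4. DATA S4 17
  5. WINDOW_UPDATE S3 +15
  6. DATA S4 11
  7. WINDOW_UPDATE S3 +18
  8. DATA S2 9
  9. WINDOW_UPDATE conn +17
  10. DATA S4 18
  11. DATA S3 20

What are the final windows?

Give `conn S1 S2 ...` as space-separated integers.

Op 1: conn=32 S1=32 S2=32 S3=32 S4=57 blocked=[]
Op 2: conn=22 S1=32 S2=22 S3=32 S4=57 blocked=[]
Op 3: conn=2 S1=32 S2=22 S3=32 S4=37 blocked=[]
Op 4: conn=-15 S1=32 S2=22 S3=32 S4=20 blocked=[1, 2, 3, 4]
Op 5: conn=-15 S1=32 S2=22 S3=47 S4=20 blocked=[1, 2, 3, 4]
Op 6: conn=-26 S1=32 S2=22 S3=47 S4=9 blocked=[1, 2, 3, 4]
Op 7: conn=-26 S1=32 S2=22 S3=65 S4=9 blocked=[1, 2, 3, 4]
Op 8: conn=-35 S1=32 S2=13 S3=65 S4=9 blocked=[1, 2, 3, 4]
Op 9: conn=-18 S1=32 S2=13 S3=65 S4=9 blocked=[1, 2, 3, 4]
Op 10: conn=-36 S1=32 S2=13 S3=65 S4=-9 blocked=[1, 2, 3, 4]
Op 11: conn=-56 S1=32 S2=13 S3=45 S4=-9 blocked=[1, 2, 3, 4]

Answer: -56 32 13 45 -9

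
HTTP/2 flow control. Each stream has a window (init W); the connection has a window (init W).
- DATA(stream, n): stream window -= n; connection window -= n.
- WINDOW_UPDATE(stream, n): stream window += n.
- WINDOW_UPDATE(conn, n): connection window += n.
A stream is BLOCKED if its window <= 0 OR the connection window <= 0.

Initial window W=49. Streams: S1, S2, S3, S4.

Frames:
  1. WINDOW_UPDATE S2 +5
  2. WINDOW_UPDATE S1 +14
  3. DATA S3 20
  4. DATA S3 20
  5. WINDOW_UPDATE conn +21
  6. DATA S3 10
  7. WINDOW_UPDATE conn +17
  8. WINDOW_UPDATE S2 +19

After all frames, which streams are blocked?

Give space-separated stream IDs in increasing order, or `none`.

Answer: S3

Derivation:
Op 1: conn=49 S1=49 S2=54 S3=49 S4=49 blocked=[]
Op 2: conn=49 S1=63 S2=54 S3=49 S4=49 blocked=[]
Op 3: conn=29 S1=63 S2=54 S3=29 S4=49 blocked=[]
Op 4: conn=9 S1=63 S2=54 S3=9 S4=49 blocked=[]
Op 5: conn=30 S1=63 S2=54 S3=9 S4=49 blocked=[]
Op 6: conn=20 S1=63 S2=54 S3=-1 S4=49 blocked=[3]
Op 7: conn=37 S1=63 S2=54 S3=-1 S4=49 blocked=[3]
Op 8: conn=37 S1=63 S2=73 S3=-1 S4=49 blocked=[3]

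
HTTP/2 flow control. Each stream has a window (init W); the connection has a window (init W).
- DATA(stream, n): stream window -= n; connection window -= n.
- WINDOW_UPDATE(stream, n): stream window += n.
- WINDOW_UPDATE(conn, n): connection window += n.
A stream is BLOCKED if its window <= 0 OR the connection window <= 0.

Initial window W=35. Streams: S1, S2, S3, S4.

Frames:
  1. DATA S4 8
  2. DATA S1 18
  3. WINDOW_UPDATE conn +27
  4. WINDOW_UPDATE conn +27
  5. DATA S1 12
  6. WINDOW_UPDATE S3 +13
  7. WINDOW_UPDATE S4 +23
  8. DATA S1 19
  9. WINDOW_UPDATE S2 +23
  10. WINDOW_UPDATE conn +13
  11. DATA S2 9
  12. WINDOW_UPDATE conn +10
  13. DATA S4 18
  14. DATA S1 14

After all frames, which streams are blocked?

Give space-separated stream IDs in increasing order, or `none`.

Op 1: conn=27 S1=35 S2=35 S3=35 S4=27 blocked=[]
Op 2: conn=9 S1=17 S2=35 S3=35 S4=27 blocked=[]
Op 3: conn=36 S1=17 S2=35 S3=35 S4=27 blocked=[]
Op 4: conn=63 S1=17 S2=35 S3=35 S4=27 blocked=[]
Op 5: conn=51 S1=5 S2=35 S3=35 S4=27 blocked=[]
Op 6: conn=51 S1=5 S2=35 S3=48 S4=27 blocked=[]
Op 7: conn=51 S1=5 S2=35 S3=48 S4=50 blocked=[]
Op 8: conn=32 S1=-14 S2=35 S3=48 S4=50 blocked=[1]
Op 9: conn=32 S1=-14 S2=58 S3=48 S4=50 blocked=[1]
Op 10: conn=45 S1=-14 S2=58 S3=48 S4=50 blocked=[1]
Op 11: conn=36 S1=-14 S2=49 S3=48 S4=50 blocked=[1]
Op 12: conn=46 S1=-14 S2=49 S3=48 S4=50 blocked=[1]
Op 13: conn=28 S1=-14 S2=49 S3=48 S4=32 blocked=[1]
Op 14: conn=14 S1=-28 S2=49 S3=48 S4=32 blocked=[1]

Answer: S1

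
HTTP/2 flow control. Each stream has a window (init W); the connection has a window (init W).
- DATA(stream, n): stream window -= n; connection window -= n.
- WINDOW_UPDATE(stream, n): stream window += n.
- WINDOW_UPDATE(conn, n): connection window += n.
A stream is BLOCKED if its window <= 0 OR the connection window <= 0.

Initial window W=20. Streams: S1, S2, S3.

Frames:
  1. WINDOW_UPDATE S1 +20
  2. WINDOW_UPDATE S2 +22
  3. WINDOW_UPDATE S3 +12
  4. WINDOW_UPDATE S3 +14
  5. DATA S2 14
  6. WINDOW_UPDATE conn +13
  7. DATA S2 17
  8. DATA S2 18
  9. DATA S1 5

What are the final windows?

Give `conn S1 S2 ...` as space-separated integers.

Op 1: conn=20 S1=40 S2=20 S3=20 blocked=[]
Op 2: conn=20 S1=40 S2=42 S3=20 blocked=[]
Op 3: conn=20 S1=40 S2=42 S3=32 blocked=[]
Op 4: conn=20 S1=40 S2=42 S3=46 blocked=[]
Op 5: conn=6 S1=40 S2=28 S3=46 blocked=[]
Op 6: conn=19 S1=40 S2=28 S3=46 blocked=[]
Op 7: conn=2 S1=40 S2=11 S3=46 blocked=[]
Op 8: conn=-16 S1=40 S2=-7 S3=46 blocked=[1, 2, 3]
Op 9: conn=-21 S1=35 S2=-7 S3=46 blocked=[1, 2, 3]

Answer: -21 35 -7 46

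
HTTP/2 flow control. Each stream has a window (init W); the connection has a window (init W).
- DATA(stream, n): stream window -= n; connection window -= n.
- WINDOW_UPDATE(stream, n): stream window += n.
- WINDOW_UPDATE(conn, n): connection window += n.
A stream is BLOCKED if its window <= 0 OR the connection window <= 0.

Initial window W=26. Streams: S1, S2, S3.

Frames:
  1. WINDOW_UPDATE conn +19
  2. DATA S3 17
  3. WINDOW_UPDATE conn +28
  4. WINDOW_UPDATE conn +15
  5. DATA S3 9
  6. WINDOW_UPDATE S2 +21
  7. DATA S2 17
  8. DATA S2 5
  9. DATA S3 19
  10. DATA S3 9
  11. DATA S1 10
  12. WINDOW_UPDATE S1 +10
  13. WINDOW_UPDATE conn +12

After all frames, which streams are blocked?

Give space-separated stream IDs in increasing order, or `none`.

Answer: S3

Derivation:
Op 1: conn=45 S1=26 S2=26 S3=26 blocked=[]
Op 2: conn=28 S1=26 S2=26 S3=9 blocked=[]
Op 3: conn=56 S1=26 S2=26 S3=9 blocked=[]
Op 4: conn=71 S1=26 S2=26 S3=9 blocked=[]
Op 5: conn=62 S1=26 S2=26 S3=0 blocked=[3]
Op 6: conn=62 S1=26 S2=47 S3=0 blocked=[3]
Op 7: conn=45 S1=26 S2=30 S3=0 blocked=[3]
Op 8: conn=40 S1=26 S2=25 S3=0 blocked=[3]
Op 9: conn=21 S1=26 S2=25 S3=-19 blocked=[3]
Op 10: conn=12 S1=26 S2=25 S3=-28 blocked=[3]
Op 11: conn=2 S1=16 S2=25 S3=-28 blocked=[3]
Op 12: conn=2 S1=26 S2=25 S3=-28 blocked=[3]
Op 13: conn=14 S1=26 S2=25 S3=-28 blocked=[3]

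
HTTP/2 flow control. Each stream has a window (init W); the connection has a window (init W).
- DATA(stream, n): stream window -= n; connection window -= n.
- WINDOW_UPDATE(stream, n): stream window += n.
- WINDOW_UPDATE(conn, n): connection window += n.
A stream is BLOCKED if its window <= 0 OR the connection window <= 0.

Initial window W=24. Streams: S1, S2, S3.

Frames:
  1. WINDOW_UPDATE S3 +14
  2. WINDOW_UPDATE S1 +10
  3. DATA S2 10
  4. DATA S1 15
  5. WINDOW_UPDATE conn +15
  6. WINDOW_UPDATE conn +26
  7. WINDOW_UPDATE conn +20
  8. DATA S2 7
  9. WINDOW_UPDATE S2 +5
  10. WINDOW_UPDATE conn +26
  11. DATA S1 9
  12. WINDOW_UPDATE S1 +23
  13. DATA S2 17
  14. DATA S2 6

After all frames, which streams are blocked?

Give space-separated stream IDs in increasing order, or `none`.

Answer: S2

Derivation:
Op 1: conn=24 S1=24 S2=24 S3=38 blocked=[]
Op 2: conn=24 S1=34 S2=24 S3=38 blocked=[]
Op 3: conn=14 S1=34 S2=14 S3=38 blocked=[]
Op 4: conn=-1 S1=19 S2=14 S3=38 blocked=[1, 2, 3]
Op 5: conn=14 S1=19 S2=14 S3=38 blocked=[]
Op 6: conn=40 S1=19 S2=14 S3=38 blocked=[]
Op 7: conn=60 S1=19 S2=14 S3=38 blocked=[]
Op 8: conn=53 S1=19 S2=7 S3=38 blocked=[]
Op 9: conn=53 S1=19 S2=12 S3=38 blocked=[]
Op 10: conn=79 S1=19 S2=12 S3=38 blocked=[]
Op 11: conn=70 S1=10 S2=12 S3=38 blocked=[]
Op 12: conn=70 S1=33 S2=12 S3=38 blocked=[]
Op 13: conn=53 S1=33 S2=-5 S3=38 blocked=[2]
Op 14: conn=47 S1=33 S2=-11 S3=38 blocked=[2]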